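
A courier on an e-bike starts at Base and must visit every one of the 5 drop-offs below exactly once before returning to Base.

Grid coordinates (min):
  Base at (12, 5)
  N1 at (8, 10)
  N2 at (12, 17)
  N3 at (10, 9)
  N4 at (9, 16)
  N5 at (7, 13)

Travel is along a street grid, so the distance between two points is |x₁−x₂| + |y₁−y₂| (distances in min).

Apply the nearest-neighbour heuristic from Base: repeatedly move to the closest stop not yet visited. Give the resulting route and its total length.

34 min along Base → N3 → N1 → N5 → N4 → N2 → Base.

At Base the remaining stops are N3 6, N1 9, N2 12, N5 13, N4 14; go to N3.
At N3 the remaining stops are N1 3, N5 7, N4 8, N2 10; go to N1.
At N1 the remaining stops are N5 4, N4 7, N2 11; go to N5.
At N5 the remaining stops are N4 5, N2 9; go to N4.
At N4 the remaining stops are N2 4; go to N2.
Return N2→Base: 12.
Total = 6 + 3 + 4 + 5 + 4 + 12 = 34.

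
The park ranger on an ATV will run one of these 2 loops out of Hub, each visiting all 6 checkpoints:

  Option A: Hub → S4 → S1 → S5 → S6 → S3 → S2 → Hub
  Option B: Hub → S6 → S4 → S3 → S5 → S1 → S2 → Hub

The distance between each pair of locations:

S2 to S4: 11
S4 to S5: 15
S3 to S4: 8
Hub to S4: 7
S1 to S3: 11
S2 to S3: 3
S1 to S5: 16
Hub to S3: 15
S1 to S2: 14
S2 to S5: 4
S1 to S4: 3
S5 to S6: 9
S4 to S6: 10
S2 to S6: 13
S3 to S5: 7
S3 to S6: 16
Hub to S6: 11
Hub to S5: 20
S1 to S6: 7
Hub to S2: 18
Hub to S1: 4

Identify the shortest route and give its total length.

Option A: 7 + 3 + 16 + 9 + 16 + 3 + 18 = 72
Option B: 11 + 10 + 8 + 7 + 16 + 14 + 18 = 84

Shortest is Option A, total 72.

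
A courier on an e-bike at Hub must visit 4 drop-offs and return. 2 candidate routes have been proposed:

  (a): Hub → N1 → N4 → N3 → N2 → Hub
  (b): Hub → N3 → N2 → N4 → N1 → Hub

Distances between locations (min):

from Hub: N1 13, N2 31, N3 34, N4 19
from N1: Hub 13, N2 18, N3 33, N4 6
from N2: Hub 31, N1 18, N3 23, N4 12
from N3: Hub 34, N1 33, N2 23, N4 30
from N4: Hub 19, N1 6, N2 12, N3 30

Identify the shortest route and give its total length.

(a): 13 + 6 + 30 + 23 + 31 = 103
(b): 34 + 23 + 12 + 6 + 13 = 88

88 min — (b) is the shortest.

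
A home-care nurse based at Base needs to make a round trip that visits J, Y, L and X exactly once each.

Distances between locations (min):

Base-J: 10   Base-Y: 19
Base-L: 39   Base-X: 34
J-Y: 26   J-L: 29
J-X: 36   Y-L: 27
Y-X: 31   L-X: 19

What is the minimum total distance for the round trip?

Base - J - Y - L - X - Base: 10+26+27+19+34 = 116
Base - J - Y - X - L - Base: 10+26+31+19+39 = 125
Base - J - L - Y - X - Base: 10+29+27+31+34 = 131
Base - J - L - X - Y - Base: 10+29+19+31+19 = 108
Base - J - X - Y - L - Base: 10+36+31+27+39 = 143
Base - J - X - L - Y - Base: 10+36+19+27+19 = 111
Base - Y - J - L - X - Base: 19+26+29+19+34 = 127
Base - Y - J - X - L - Base: 19+26+36+19+39 = 139
Base - Y - L - J - X - Base: 19+27+29+36+34 = 145
Base - Y - X - J - L - Base: 19+31+36+29+39 = 154
Base - L - J - Y - X - Base: 39+29+26+31+34 = 159
Base - L - Y - J - X - Base: 39+27+26+36+34 = 162
The minimum is 108.
One optimal route: Base → J → L → X → Y → Base (or its reverse).

Shortest round trip = 108 min.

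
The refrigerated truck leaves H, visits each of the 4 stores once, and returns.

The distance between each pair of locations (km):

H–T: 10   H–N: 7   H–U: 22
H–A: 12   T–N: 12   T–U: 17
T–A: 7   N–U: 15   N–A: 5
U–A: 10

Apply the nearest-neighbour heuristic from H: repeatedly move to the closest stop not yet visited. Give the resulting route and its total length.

At H the remaining stops are N 7, T 10, A 12, U 22; go to N.
At N the remaining stops are A 5, T 12, U 15; go to A.
At A the remaining stops are T 7, U 10; go to T.
At T the remaining stops are U 17; go to U.
Return U→H: 22.
Total = 7 + 5 + 7 + 17 + 22 = 58.

Total distance 58 km via the nearest-neighbour route H → N → A → T → U → H.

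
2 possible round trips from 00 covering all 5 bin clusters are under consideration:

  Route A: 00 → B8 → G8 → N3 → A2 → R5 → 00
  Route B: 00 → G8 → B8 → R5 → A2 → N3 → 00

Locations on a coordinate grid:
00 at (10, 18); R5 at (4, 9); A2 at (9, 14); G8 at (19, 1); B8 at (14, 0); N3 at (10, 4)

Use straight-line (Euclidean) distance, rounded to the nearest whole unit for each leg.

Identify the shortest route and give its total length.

Shortest is Route A, total 60.

Route A: 18 + 5 + 9 + 10 + 7 + 11 = 60
Route B: 19 + 5 + 13 + 7 + 10 + 14 = 68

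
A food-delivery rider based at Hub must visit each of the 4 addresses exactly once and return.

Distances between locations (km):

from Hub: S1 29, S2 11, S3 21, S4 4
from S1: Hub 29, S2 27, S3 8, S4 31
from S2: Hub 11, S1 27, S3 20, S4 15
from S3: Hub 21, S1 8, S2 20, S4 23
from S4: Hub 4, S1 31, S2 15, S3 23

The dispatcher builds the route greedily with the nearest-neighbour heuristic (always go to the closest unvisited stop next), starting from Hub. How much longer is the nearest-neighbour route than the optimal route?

Hub: S4=4, S2=11, S3=21, S1=29 ⇒ S4
S4: S2=15, S3=23, S1=31 ⇒ S2
S2: S3=20, S1=27 ⇒ S3
S3: S1=8 ⇒ S1
NN route Hub → S4 → S2 → S3 → S1 → Hub costs 76.
Optimal: Hub → S2 → S1 → S3 → S4 → Hub costs 73 (by enumerating all 12 distinct tours).
Excess = 76 − 73 = 3.

The nearest-neighbour route is 3 km longer than optimal.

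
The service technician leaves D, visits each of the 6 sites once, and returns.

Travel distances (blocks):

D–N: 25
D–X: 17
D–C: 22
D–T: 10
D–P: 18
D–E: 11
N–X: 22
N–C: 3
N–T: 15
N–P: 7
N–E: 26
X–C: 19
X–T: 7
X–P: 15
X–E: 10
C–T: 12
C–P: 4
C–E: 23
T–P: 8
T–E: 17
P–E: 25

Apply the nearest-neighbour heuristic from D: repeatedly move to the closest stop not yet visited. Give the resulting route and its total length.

At D the remaining stops are T 10, E 11, X 17, P 18, C 22, N 25; go to T.
At T the remaining stops are X 7, P 8, C 12, N 15, E 17; go to X.
At X the remaining stops are E 10, P 15, C 19, N 22; go to E.
At E the remaining stops are C 23, P 25, N 26; go to C.
At C the remaining stops are N 3, P 4; go to N.
At N the remaining stops are P 7; go to P.
Return P→D: 18.
Total = 10 + 7 + 10 + 23 + 3 + 7 + 18 = 78.

Nearest-neighbour total = 78 blocks; route D → T → X → E → C → N → P → D.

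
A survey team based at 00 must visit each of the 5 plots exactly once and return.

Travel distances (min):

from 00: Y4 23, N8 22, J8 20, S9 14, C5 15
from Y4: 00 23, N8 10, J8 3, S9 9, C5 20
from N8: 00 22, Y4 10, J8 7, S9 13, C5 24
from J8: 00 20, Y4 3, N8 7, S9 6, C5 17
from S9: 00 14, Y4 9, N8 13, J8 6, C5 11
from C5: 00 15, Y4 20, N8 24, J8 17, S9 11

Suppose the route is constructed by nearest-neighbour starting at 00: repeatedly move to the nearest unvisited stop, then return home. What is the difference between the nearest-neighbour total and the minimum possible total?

00: S9=14, C5=15, J8=20, N8=22, Y4=23 ⇒ S9
S9: J8=6, Y4=9, C5=11, N8=13 ⇒ J8
J8: Y4=3, N8=7, C5=17 ⇒ Y4
Y4: N8=10, C5=20 ⇒ N8
N8: C5=24 ⇒ C5
NN route 00 → S9 → J8 → Y4 → N8 → C5 → 00 costs 72.
Optimal: 00 → N8 → Y4 → J8 → S9 → C5 → 00 costs 67 (by enumerating all 60 distinct tours).
Excess = 72 − 67 = 5.

5 min longer than the optimal tour.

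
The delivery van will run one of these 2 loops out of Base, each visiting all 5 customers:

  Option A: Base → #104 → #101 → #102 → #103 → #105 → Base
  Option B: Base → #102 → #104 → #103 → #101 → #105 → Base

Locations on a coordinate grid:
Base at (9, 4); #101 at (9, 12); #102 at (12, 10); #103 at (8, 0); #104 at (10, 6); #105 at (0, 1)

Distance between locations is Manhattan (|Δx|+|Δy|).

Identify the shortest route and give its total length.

Option A: 3 + 7 + 5 + 14 + 9 + 12 = 50
Option B: 9 + 6 + 8 + 13 + 20 + 12 = 68

50 — Option A is the shortest.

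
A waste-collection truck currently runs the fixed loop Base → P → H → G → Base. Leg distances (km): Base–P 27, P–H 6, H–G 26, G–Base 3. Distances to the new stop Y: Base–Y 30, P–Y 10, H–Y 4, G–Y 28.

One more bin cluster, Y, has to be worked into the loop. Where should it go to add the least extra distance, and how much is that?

Adding 6 km by placing Y on the H–G leg.

Insertion cost between consecutive stops i–j is d(i,Y) + d(Y,j) − d(i,j):
  between Base and P: 30 + 10 − 27 = 13
  between P and H: 10 + 4 − 6 = 8
  between H and G: 4 + 28 − 26 = 6
  between G and Base: 28 + 30 − 3 = 55
Cheapest insertion is between H and G, adding 6.
New total = 62 + 6 = 68.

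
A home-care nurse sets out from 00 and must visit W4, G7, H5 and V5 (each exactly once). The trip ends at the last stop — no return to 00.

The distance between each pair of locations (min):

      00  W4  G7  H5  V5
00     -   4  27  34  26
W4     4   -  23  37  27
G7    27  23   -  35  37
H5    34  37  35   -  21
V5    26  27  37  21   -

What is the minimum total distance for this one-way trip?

There are 4! = 24 possible orderings.
00→W4→G7→H5→V5: 4+23+35+21 = 83
00→W4→G7→V5→H5: 4+23+37+21 = 85
00→W4→H5→G7→V5: 4+37+35+37 = 113
00→W4→H5→V5→G7: 4+37+21+37 = 99
00→W4→V5→G7→H5: 4+27+37+35 = 103
00→W4→V5→H5→G7: 4+27+21+35 = 87
00→G7→W4→H5→V5: 27+23+37+21 = 108
00→G7→W4→V5→H5: 27+23+27+21 = 98
00→G7→H5→W4→V5: 27+35+37+27 = 126
00→G7→H5→V5→W4: 27+35+21+27 = 110
00→G7→V5→W4→H5: 27+37+27+37 = 128
00→G7→V5→H5→W4: 27+37+21+37 = 122
00→H5→W4→G7→V5: 34+37+23+37 = 131
00→H5→W4→V5→G7: 34+37+27+37 = 135
… (10 more)
The minimum is 83.
One shortest path: 00 → W4 → G7 → H5 → V5.

Minimum one-way distance = 83 min.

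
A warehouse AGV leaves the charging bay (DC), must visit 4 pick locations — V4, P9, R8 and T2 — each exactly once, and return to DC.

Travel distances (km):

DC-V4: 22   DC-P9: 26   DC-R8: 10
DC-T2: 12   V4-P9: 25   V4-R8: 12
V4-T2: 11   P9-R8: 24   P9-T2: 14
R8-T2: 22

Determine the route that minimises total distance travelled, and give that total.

73 km — the shortest possible round trip.

With 4 stops there are 4!/2 = 12 distinct round trips (a route and its reverse cost the same).
DC - V4 - P9 - R8 - T2 - DC: 22+25+24+22+12 = 105
DC - V4 - P9 - T2 - R8 - DC: 22+25+14+22+10 = 93
DC - V4 - R8 - P9 - T2 - DC: 22+12+24+14+12 = 84
DC - V4 - R8 - T2 - P9 - DC: 22+12+22+14+26 = 96
DC - V4 - T2 - P9 - R8 - DC: 22+11+14+24+10 = 81
DC - V4 - T2 - R8 - P9 - DC: 22+11+22+24+26 = 105
DC - P9 - V4 - R8 - T2 - DC: 26+25+12+22+12 = 97
DC - P9 - V4 - T2 - R8 - DC: 26+25+11+22+10 = 94
DC - P9 - R8 - V4 - T2 - DC: 26+24+12+11+12 = 85
DC - P9 - T2 - V4 - R8 - DC: 26+14+11+12+10 = 73
DC - R8 - V4 - P9 - T2 - DC: 10+12+25+14+12 = 73
DC - R8 - P9 - V4 - T2 - DC: 10+24+25+11+12 = 82
The minimum is 73.
One optimal route: DC → P9 → T2 → V4 → R8 → DC (or its reverse).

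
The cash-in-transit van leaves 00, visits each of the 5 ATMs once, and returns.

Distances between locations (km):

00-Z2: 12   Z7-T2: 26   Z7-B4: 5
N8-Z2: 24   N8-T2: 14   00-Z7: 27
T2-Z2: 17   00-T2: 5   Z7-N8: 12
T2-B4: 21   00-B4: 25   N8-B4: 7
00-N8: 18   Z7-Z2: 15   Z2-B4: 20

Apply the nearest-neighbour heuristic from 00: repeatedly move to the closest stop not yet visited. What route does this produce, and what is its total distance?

At 00 the remaining stops are T2 5, Z2 12, N8 18, B4 25, Z7 27; go to T2.
At T2 the remaining stops are N8 14, Z2 17, B4 21, Z7 26; go to N8.
At N8 the remaining stops are B4 7, Z7 12, Z2 24; go to B4.
At B4 the remaining stops are Z7 5, Z2 20; go to Z7.
At Z7 the remaining stops are Z2 15; go to Z2.
Return Z2→00: 12.
Total = 5 + 14 + 7 + 5 + 15 + 12 = 58.

58 km along 00 → T2 → N8 → B4 → Z7 → Z2 → 00.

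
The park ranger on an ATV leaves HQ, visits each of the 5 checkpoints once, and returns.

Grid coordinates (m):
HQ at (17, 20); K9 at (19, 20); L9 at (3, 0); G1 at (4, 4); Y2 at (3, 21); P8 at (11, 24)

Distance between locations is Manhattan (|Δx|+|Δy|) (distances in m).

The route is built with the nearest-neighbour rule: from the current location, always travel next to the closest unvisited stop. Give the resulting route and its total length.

Total distance 82 m via the nearest-neighbour route HQ → K9 → P8 → Y2 → G1 → L9 → HQ.

HQ → [K9:2 / P8:10 / Y2:15 / G1:29 / L9:34] → K9 (2)
K9 → [P8:12 / Y2:17 / G1:31 / L9:36] → P8 (12)
P8 → [Y2:11 / G1:27 / L9:32] → Y2 (11)
Y2 → [G1:18 / L9:21] → G1 (18)
G1 → [L9:5] → L9 (5)
Return L9→HQ: 34.
Total = 2 + 12 + 11 + 18 + 5 + 34 = 82.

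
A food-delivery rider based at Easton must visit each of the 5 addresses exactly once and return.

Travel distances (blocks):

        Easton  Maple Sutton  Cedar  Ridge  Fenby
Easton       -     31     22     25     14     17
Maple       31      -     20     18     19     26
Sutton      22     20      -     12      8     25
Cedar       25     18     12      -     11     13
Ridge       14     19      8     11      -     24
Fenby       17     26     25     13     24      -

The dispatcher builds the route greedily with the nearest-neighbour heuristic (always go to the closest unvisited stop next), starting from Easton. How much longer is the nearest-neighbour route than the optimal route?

From Easton: Ridge=14, Fenby=17, Sutton=22, Cedar=25, Maple=31 → choose Ridge (14).
From Ridge: Sutton=8, Cedar=11, Maple=19, Fenby=24 → choose Sutton (8).
From Sutton: Cedar=12, Maple=20, Fenby=25 → choose Cedar (12).
From Cedar: Fenby=13, Maple=18 → choose Fenby (13).
From Fenby: Maple=26 → choose Maple (26).
NN route Easton → Ridge → Sutton → Cedar → Fenby → Maple → Easton costs 104.
Optimal: Easton → Ridge → Sutton → Maple → Cedar → Fenby → Easton costs 90 (by enumerating all 60 distinct tours).
Excess = 104 − 90 = 14.

The nearest-neighbour route is 14 blocks longer than optimal.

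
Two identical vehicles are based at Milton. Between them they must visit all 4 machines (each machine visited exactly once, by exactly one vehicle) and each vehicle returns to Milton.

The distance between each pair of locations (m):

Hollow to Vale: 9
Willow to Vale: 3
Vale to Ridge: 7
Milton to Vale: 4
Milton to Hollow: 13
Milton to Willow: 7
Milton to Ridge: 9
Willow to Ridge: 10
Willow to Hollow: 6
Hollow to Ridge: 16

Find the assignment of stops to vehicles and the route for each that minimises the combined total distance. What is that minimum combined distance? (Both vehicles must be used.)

44 m — the smallest possible combined total.

Check every non-empty split of the stops between the two vehicles; for each half take its own optimal tour:
  {Willow} + {Hollow, Vale, Ridge}: 14 + 38 = 52
  {Hollow} + {Willow, Vale, Ridge}: 26 + 26 = 52
  {Willow, Hollow} + {Vale, Ridge}: 26 + 20 = 46
  {Vale} + {Willow, Hollow, Ridge}: 8 + 38 = 46
  {Willow, Vale} + {Hollow, Ridge}: 14 + 38 = 52
  {Hollow, Vale} + {Willow, Ridge}: 26 + 26 = 52
  … (7 splits in total)
  {Willow, Hollow, Vale} + {Ridge}: 26 + 18 = 44  ← best
Best: vehicle 1 Milton → Willow → Hollow → Vale → Milton = 26; vehicle 2 Milton → Ridge → Milton = 18; combined 44.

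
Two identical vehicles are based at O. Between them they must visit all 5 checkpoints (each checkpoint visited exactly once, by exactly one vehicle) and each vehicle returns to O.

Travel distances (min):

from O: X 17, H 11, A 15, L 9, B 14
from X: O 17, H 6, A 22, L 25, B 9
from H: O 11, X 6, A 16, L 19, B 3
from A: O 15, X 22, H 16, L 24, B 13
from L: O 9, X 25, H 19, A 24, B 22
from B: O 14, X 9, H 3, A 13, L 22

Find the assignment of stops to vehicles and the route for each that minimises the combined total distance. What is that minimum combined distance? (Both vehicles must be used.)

72 min — the smallest possible combined total.

There are 2^4 − 1 = 15 ways to divide the 5 stops into two non-empty groups. For each, the best each vehicle can do is its own shortest tour through its group:
  {X} + {H, A, L, B}: 34 + 59 = 93
  {H} + {X, A, L, B}: 22 + 71 = 93
  {X, H} + {A, L, B}: 34 + 59 = 93
  {A} + {X, H, L, B}: 30 + 57 = 87
  {X, A} + {H, L, B}: 54 + 45 = 99
  {H, A} + {X, L, B}: 42 + 57 = 99
  … (15 splits in total)
  {L} + {X, H, A, B}: 18 + 54 = 72  ← best
Best: vehicle 1 O → L → O = 18; vehicle 2 O → X → H → B → A → O = 54; combined 72.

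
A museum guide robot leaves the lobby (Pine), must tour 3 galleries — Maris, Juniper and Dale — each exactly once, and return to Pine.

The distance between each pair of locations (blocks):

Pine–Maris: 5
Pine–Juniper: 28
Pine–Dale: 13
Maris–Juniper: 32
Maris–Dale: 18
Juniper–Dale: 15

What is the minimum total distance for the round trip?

Pine - Maris - Juniper - Dale - Pine: 5+32+15+13 = 65
Pine - Maris - Dale - Juniper - Pine: 5+18+15+28 = 66
Pine - Juniper - Maris - Dale - Pine: 28+32+18+13 = 91
The minimum is 65.
One optimal route: Pine → Maris → Juniper → Dale → Pine (or its reverse).

Minimum total distance: 65 blocks.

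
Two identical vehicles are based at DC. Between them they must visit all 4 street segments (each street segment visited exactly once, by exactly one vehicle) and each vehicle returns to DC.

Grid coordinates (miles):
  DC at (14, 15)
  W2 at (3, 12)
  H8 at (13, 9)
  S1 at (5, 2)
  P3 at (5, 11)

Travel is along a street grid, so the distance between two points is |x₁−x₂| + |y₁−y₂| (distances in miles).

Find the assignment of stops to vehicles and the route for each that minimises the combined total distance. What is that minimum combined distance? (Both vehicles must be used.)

Try each way of splitting the stops between the two vehicles (each non-empty) and, for each split, find the best tour for each vehicle:
  {W2} + {H8, S1, P3}: 28 + 44 = 72
  {H8} + {W2, S1, P3}: 14 + 48 = 62
  {W2, H8} + {S1, P3}: 34 + 44 = 78
  {S1} + {W2, H8, P3}: 44 + 34 = 78
  {W2, S1} + {H8, P3}: 48 + 30 = 78
  {H8, S1} + {W2, P3}: 44 + 30 = 74
  … (7 splits in total)
Best: vehicle 1 DC → H8 → DC = 14; vehicle 2 DC → W2 → S1 → P3 → DC = 48; combined 62.

Minimum combined distance: 62 miles.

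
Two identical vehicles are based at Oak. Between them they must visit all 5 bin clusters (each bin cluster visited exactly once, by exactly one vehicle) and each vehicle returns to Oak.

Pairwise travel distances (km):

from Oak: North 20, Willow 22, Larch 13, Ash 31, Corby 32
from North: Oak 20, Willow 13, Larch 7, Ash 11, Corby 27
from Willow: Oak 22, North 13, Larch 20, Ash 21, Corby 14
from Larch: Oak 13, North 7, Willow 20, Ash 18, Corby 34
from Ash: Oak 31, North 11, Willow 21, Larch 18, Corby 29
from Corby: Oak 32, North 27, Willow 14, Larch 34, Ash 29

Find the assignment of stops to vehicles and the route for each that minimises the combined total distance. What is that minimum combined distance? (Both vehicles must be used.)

122 km — the smallest possible combined total.

There are 2^4 − 1 = 15 ways to divide the 5 stops into two non-empty groups. For each, the best each vehicle can do is its own shortest tour through its group:
  {North} + {Willow, Larch, Ash, Corby}: 40 + 96 = 136
  {Willow} + {North, Larch, Ash, Corby}: 44 + 92 = 136
  {North, Willow} + {Larch, Ash, Corby}: 55 + 92 = 147
  {Larch} + {North, Willow, Ash, Corby}: 26 + 96 = 122
  {North, Larch} + {Willow, Ash, Corby}: 40 + 96 = 136
  {Willow, Larch} + {North, Ash, Corby}: 55 + 92 = 147
  … (15 splits in total)
Best: vehicle 1 Oak → Larch → Oak = 26; vehicle 2 Oak → North → Ash → Corby → Willow → Oak = 96; combined 122.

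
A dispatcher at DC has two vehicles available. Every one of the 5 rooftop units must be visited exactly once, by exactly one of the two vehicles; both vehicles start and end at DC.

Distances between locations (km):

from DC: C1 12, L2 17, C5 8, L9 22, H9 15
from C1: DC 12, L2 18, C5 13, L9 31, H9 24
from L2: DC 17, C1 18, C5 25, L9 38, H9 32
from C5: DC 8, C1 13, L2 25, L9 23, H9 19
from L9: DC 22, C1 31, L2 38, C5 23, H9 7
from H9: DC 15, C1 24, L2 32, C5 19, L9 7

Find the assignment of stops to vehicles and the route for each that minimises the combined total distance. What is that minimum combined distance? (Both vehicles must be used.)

There are 2^4 − 1 = 15 ways to divide the 5 stops into two non-empty groups. For each, the best each vehicle can do is its own shortest tour through its group:
  {C1} + {L2, C5, L9, H9}: 24 + 87 = 111
  {L2} + {C1, C5, L9, H9}: 34 + 70 = 104
  {C1, L2} + {C5, L9, H9}: 47 + 53 = 100
  {C5} + {C1, L2, L9, H9}: 16 + 88 = 104
  {C1, C5} + {L2, L9, H9}: 33 + 77 = 110
  {L2, C5} + {C1, L9, H9}: 50 + 65 = 115
  … (15 splits in total)
Best: vehicle 1 DC → C1 → L2 → DC = 47; vehicle 2 DC → C5 → L9 → H9 → DC = 53; combined 100.

Minimum combined distance: 100 km.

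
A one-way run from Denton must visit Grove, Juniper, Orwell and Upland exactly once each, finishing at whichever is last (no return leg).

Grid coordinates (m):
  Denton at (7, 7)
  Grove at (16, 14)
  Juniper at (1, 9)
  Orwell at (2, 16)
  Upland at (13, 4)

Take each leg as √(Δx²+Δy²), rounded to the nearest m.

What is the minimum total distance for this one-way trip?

Minimum one-way distance = 37 m.

There are 4! = 24 possible orderings.
Denton - Grove - Juniper - Orwell - Upland: 11+16+7+16 = 50
Denton - Grove - Juniper - Upland - Orwell: 11+16+13+16 = 56
Denton - Grove - Orwell - Juniper - Upland: 11+14+7+13 = 45
Denton - Grove - Orwell - Upland - Juniper: 11+14+16+13 = 54
Denton - Grove - Upland - Juniper - Orwell: 11+10+13+7 = 41
Denton - Grove - Upland - Orwell - Juniper: 11+10+16+7 = 44
Denton - Juniper - Grove - Orwell - Upland: 6+16+14+16 = 52
Denton - Juniper - Grove - Upland - Orwell: 6+16+10+16 = 48
Denton - Juniper - Orwell - Grove - Upland: 6+7+14+10 = 37
Denton - Juniper - Orwell - Upland - Grove: 6+7+16+10 = 39
Denton - Juniper - Upland - Grove - Orwell: 6+13+10+14 = 43
Denton - Juniper - Upland - Orwell - Grove: 6+13+16+14 = 49
Denton - Orwell - Grove - Juniper - Upland: 10+14+16+13 = 53
Denton - Orwell - Grove - Upland - Juniper: 10+14+10+13 = 47
… (10 more)
The minimum is 37.
One shortest path: Denton → Juniper → Orwell → Grove → Upland.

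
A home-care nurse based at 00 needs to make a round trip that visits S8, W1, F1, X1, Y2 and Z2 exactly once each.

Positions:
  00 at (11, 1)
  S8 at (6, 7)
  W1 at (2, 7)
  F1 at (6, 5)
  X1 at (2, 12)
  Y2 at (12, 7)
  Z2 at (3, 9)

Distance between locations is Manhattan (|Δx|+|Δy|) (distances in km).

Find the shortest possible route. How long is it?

42 km — the shortest possible round trip.

There are 360 distinct closed tours to check (reversals are equivalent).
00 → S8 → W1 → F1 → X1 → Y2 → Z2 → 00: 11+4+6+11+15+11+16 = 74
00 → S8 → W1 → F1 → X1 → Z2 → Y2 → 00: 11+4+6+11+4+11+7 = 54
00 → S8 → W1 → F1 → Y2 → X1 → Z2 → 00: 11+4+6+8+15+4+16 = 64
00 → S8 → W1 → F1 → Y2 → Z2 → X1 → 00: 11+4+6+8+11+4+20 = 64
00 → S8 → W1 → F1 → Z2 → X1 → Y2 → 00: 11+4+6+7+4+15+7 = 54
00 → S8 → W1 → F1 → Z2 → Y2 → X1 → 00: 11+4+6+7+11+15+20 = 74
00 → S8 → W1 → X1 → F1 → Y2 → Z2 → 00: 11+4+5+11+8+11+16 = 66
00 → S8 → W1 → X1 → F1 → Z2 → Y2 → 00: 11+4+5+11+7+11+7 = 56
… (352 more)
00 → F1 → S8 → W1 → X1 → Z2 → Y2 → 00: 9+2+4+5+4+11+7 = 42  ← best
The minimum is 42.
One optimal route: 00 → F1 → S8 → W1 → X1 → Z2 → Y2 → 00 (or its reverse).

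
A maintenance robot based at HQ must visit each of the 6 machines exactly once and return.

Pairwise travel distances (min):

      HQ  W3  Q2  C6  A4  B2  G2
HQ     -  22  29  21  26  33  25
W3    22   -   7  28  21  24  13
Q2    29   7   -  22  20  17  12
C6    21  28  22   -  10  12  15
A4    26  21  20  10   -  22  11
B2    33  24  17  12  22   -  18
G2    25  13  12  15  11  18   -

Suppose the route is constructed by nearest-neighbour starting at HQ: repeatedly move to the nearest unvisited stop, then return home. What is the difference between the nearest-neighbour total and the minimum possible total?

HQ: C6=21, W3=22, G2=25, A4=26, Q2=29, B2=33 ⇒ C6
C6: A4=10, B2=12, G2=15, Q2=22, W3=28 ⇒ A4
A4: G2=11, Q2=20, W3=21, B2=22 ⇒ G2
G2: Q2=12, W3=13, B2=18 ⇒ Q2
Q2: W3=7, B2=17 ⇒ W3
W3: B2=24 ⇒ B2
NN route HQ → C6 → A4 → G2 → Q2 → W3 → B2 → HQ costs 118.
Optimal: HQ → W3 → Q2 → B2 → C6 → A4 → G2 → HQ costs 104 (by enumerating all 360 distinct tours).
Excess = 118 − 104 = 14.

The nearest-neighbour route is 14 min longer than optimal.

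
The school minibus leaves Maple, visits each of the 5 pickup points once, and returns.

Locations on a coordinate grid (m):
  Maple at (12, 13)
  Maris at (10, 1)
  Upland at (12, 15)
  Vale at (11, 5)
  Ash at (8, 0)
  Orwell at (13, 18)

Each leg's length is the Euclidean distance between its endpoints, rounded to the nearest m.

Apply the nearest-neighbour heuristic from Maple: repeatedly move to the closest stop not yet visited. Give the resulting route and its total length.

Nearest-neighbour total = 38 m; route Maple → Upland → Orwell → Vale → Maris → Ash → Maple.

Maple → [Upland:2 / Orwell:5 / Vale:8 / Maris:12 / Ash:14] → Upland (2)
Upland → [Orwell:3 / Vale:10 / Maris:14 / Ash:16] → Orwell (3)
Orwell → [Vale:13 / Maris:17 / Ash:19] → Vale (13)
Vale → [Maris:4 / Ash:6] → Maris (4)
Maris → [Ash:2] → Ash (2)
Return Ash→Maple: 14.
Total = 2 + 3 + 13 + 4 + 2 + 14 = 38.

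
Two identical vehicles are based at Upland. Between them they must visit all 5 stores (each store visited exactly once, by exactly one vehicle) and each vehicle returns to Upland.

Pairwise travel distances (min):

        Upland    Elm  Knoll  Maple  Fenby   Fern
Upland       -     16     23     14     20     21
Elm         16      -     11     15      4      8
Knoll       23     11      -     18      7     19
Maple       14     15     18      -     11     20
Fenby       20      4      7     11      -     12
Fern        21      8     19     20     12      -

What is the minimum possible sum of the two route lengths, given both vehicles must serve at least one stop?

91 min — the smallest possible combined total.

Try each way of splitting the stops between the two vehicles (each non-empty) and, for each split, find the best tour for each vehicle:
  {Elm} + {Knoll, Maple, Fenby, Fern}: 32 + 72 = 104
  {Knoll} + {Elm, Maple, Fenby, Fern}: 46 + 58 = 104
  {Elm, Knoll} + {Maple, Fenby, Fern}: 50 + 58 = 108
  {Maple} + {Elm, Knoll, Fenby, Fern}: 28 + 63 = 91
  {Elm, Maple} + {Knoll, Fenby, Fern}: 45 + 63 = 108
  {Knoll, Maple} + {Elm, Fenby, Fern}: 55 + 53 = 108
  … (15 splits in total)
Best: vehicle 1 Upland → Maple → Upland = 28; vehicle 2 Upland → Knoll → Fenby → Elm → Fern → Upland = 63; combined 91.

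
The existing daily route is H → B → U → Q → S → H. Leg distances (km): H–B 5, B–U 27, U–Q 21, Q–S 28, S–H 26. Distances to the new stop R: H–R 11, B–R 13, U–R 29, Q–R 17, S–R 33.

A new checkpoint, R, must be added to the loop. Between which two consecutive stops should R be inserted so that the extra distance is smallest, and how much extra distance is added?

Adding 15 km by placing R on the B–U leg.

Insertion cost between consecutive stops i–j is d(i,R) + d(R,j) − d(i,j):
  between H and B: 11 + 13 − 5 = 19
  between B and U: 13 + 29 − 27 = 15
  between U and Q: 29 + 17 − 21 = 25
  between Q and S: 17 + 33 − 28 = 22
  between S and H: 33 + 11 − 26 = 18
Cheapest insertion is between B and U, adding 15.
New total = 107 + 15 = 122.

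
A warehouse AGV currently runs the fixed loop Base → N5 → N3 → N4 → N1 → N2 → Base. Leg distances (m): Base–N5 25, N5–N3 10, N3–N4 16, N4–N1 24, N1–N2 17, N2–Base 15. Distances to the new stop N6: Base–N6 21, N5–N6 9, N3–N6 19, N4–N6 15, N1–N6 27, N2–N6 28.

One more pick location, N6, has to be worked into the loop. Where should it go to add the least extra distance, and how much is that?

Insertion cost between consecutive stops i–j is d(i,N6) + d(N6,j) − d(i,j):
  between Base and N5: 21 + 9 − 25 = 5
  between N5 and N3: 9 + 19 − 10 = 18
  between N3 and N4: 19 + 15 − 16 = 18
  between N4 and N1: 15 + 27 − 24 = 18
  between N1 and N2: 27 + 28 − 17 = 38
  between N2 and Base: 28 + 21 − 15 = 34
Cheapest insertion is between Base and N5, adding 5.
New total = 107 + 5 = 112.

Minimum extra distance: 5 m, inserting N6 between Base and N5.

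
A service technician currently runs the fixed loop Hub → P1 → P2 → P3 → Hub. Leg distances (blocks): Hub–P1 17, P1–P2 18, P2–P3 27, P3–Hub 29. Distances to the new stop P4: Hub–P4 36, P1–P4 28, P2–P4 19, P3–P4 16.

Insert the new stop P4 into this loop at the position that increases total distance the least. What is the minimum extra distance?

+8 blocks — insert P4 between P2 and P3.

Insertion cost between consecutive stops i–j is d(i,P4) + d(P4,j) − d(i,j):
  between Hub and P1: 36 + 28 − 17 = 47
  between P1 and P2: 28 + 19 − 18 = 29
  between P2 and P3: 19 + 16 − 27 = 8
  between P3 and Hub: 16 + 36 − 29 = 23
Cheapest insertion is between P2 and P3, adding 8.
New total = 91 + 8 = 99.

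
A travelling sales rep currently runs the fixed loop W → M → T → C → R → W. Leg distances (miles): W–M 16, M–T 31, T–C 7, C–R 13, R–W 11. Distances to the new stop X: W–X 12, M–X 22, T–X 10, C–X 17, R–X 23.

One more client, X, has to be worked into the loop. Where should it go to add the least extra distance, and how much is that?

Insertion cost between consecutive stops i–j is d(i,X) + d(X,j) − d(i,j):
  between W and M: 12 + 22 − 16 = 18
  between M and T: 22 + 10 − 31 = 1
  between T and C: 10 + 17 − 7 = 20
  between C and R: 17 + 23 − 13 = 27
  between R and W: 23 + 12 − 11 = 24
Cheapest insertion is between M and T, adding 1.
New total = 78 + 1 = 79.

+1 miles — insert X between M and T.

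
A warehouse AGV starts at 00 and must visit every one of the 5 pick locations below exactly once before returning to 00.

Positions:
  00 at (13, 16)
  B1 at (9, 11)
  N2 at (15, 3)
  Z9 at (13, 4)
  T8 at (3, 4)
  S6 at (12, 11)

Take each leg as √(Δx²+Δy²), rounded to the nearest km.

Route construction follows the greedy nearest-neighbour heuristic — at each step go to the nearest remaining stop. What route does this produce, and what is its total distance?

At 00 the remaining stops are S6 5, B1 6, Z9 12, N2 13, T8 16; go to S6.
At S6 the remaining stops are B1 3, Z9 7, N2 9, T8 11; go to B1.
At B1 the remaining stops are Z9 8, T8 9, N2 10; go to Z9.
At Z9 the remaining stops are N2 2, T8 10; go to N2.
At N2 the remaining stops are T8 12; go to T8.
Return T8→00: 16.
Total = 5 + 3 + 8 + 2 + 12 + 16 = 46.

46 km along 00 → S6 → B1 → Z9 → N2 → T8 → 00.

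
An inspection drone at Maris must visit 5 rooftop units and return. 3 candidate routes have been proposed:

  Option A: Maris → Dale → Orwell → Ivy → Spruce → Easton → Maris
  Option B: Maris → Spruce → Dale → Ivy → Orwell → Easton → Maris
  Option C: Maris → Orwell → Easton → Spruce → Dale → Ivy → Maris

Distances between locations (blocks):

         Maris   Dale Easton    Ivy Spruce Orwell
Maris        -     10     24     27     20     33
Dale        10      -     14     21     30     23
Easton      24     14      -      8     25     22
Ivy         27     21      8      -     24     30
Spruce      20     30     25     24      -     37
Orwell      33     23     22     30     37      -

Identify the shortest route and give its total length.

Option A: 10 + 23 + 30 + 24 + 25 + 24 = 136
Option B: 20 + 30 + 21 + 30 + 22 + 24 = 147
Option C: 33 + 22 + 25 + 30 + 21 + 27 = 158

Shortest is Option A, total 136 blocks.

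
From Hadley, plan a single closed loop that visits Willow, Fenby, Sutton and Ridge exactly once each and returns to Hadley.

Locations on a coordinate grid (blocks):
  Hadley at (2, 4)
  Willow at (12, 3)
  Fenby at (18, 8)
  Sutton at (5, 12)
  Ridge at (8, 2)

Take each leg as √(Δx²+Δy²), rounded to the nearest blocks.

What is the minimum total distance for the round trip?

Hadley-Willow-Fenby-Sutton-Ridge-Hadley: 10+8+14+10+6 = 48
Hadley-Willow-Fenby-Ridge-Sutton-Hadley: 10+8+12+10+9 = 49
Hadley-Willow-Sutton-Fenby-Ridge-Hadley: 10+11+14+12+6 = 53
Hadley-Willow-Sutton-Ridge-Fenby-Hadley: 10+11+10+12+16 = 59
Hadley-Willow-Ridge-Fenby-Sutton-Hadley: 10+4+12+14+9 = 49
Hadley-Willow-Ridge-Sutton-Fenby-Hadley: 10+4+10+14+16 = 54
Hadley-Fenby-Willow-Sutton-Ridge-Hadley: 16+8+11+10+6 = 51
Hadley-Fenby-Willow-Ridge-Sutton-Hadley: 16+8+4+10+9 = 47
Hadley-Fenby-Sutton-Willow-Ridge-Hadley: 16+14+11+4+6 = 51
Hadley-Fenby-Ridge-Willow-Sutton-Hadley: 16+12+4+11+9 = 52
Hadley-Sutton-Willow-Fenby-Ridge-Hadley: 9+11+8+12+6 = 46
Hadley-Sutton-Fenby-Willow-Ridge-Hadley: 9+14+8+4+6 = 41
The minimum is 41.
One optimal route: Hadley → Sutton → Fenby → Willow → Ridge → Hadley (or its reverse).

Shortest round trip = 41 blocks.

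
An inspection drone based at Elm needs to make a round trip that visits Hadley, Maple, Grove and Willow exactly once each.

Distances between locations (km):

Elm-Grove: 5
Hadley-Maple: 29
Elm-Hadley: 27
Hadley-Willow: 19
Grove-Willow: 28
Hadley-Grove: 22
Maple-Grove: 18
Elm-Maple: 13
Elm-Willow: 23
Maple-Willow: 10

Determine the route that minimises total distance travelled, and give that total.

Shortest round trip = 69 km.

Elm - Hadley - Maple - Grove - Willow - Elm: 27+29+18+28+23 = 125
Elm - Hadley - Maple - Willow - Grove - Elm: 27+29+10+28+5 = 99
Elm - Hadley - Grove - Maple - Willow - Elm: 27+22+18+10+23 = 100
Elm - Hadley - Grove - Willow - Maple - Elm: 27+22+28+10+13 = 100
Elm - Hadley - Willow - Maple - Grove - Elm: 27+19+10+18+5 = 79
Elm - Hadley - Willow - Grove - Maple - Elm: 27+19+28+18+13 = 105
Elm - Maple - Hadley - Grove - Willow - Elm: 13+29+22+28+23 = 115
Elm - Maple - Hadley - Willow - Grove - Elm: 13+29+19+28+5 = 94
Elm - Maple - Grove - Hadley - Willow - Elm: 13+18+22+19+23 = 95
Elm - Maple - Willow - Hadley - Grove - Elm: 13+10+19+22+5 = 69
Elm - Grove - Hadley - Maple - Willow - Elm: 5+22+29+10+23 = 89
Elm - Grove - Maple - Hadley - Willow - Elm: 5+18+29+19+23 = 94
The minimum is 69.
One optimal route: Elm → Maple → Willow → Hadley → Grove → Elm (or its reverse).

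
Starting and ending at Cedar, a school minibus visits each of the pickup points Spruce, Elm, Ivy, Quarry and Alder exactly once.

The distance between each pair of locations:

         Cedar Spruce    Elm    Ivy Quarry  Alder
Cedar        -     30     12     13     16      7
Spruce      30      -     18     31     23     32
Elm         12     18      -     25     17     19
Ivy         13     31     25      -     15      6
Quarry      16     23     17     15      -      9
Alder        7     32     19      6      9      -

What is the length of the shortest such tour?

Shortest round trip = 81.

There are 60 distinct closed tours to check (reversals are equivalent).
Cedar → Spruce → Elm → Ivy → Quarry → Alder → Cedar: 30+18+25+15+9+7 = 104
Cedar → Spruce → Elm → Ivy → Alder → Quarry → Cedar: 30+18+25+6+9+16 = 104
Cedar → Spruce → Elm → Quarry → Ivy → Alder → Cedar: 30+18+17+15+6+7 = 93
Cedar → Spruce → Elm → Quarry → Alder → Ivy → Cedar: 30+18+17+9+6+13 = 93
Cedar → Spruce → Elm → Alder → Ivy → Quarry → Cedar: 30+18+19+6+15+16 = 104
Cedar → Spruce → Elm → Alder → Quarry → Ivy → Cedar: 30+18+19+9+15+13 = 104
Cedar → Spruce → Ivy → Elm → Quarry → Alder → Cedar: 30+31+25+17+9+7 = 119
Cedar → Spruce → Ivy → Elm → Alder → Quarry → Cedar: 30+31+25+19+9+16 = 130
Cedar → Spruce → Ivy → Quarry → Elm → Alder → Cedar: 30+31+15+17+19+7 = 119
Cedar → Spruce → Ivy → Quarry → Alder → Elm → Cedar: 30+31+15+9+19+12 = 116
Cedar → Spruce → Ivy → Alder → Elm → Quarry → Cedar: 30+31+6+19+17+16 = 119
Cedar → Spruce → Ivy → Alder → Quarry → Elm → Cedar: 30+31+6+9+17+12 = 105
Cedar → Spruce → Quarry → Elm → Ivy → Alder → Cedar: 30+23+17+25+6+7 = 108
Cedar → Spruce → Quarry → Elm → Alder → Ivy → Cedar: 30+23+17+19+6+13 = 108
… (46 more)
Cedar → Elm → Spruce → Quarry → Ivy → Alder → Cedar: 12+18+23+15+6+7 = 81  ← best
The minimum is 81.
One optimal route: Cedar → Elm → Spruce → Quarry → Ivy → Alder → Cedar (or its reverse).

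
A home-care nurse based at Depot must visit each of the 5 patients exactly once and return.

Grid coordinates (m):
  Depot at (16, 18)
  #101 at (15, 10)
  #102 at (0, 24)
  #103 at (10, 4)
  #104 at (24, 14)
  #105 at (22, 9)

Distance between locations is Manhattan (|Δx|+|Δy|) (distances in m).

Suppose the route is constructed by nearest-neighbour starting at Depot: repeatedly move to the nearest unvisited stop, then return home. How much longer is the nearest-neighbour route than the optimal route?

Depot: #101=9, #104=12, #105=15, #103=20, #102=22 ⇒ #101
#101: #105=8, #103=11, #104=13, #102=29 ⇒ #105
#105: #104=7, #103=17, #102=37 ⇒ #104
#104: #103=24, #102=34 ⇒ #103
#103: #102=30 ⇒ #102
NN route Depot → #101 → #105 → #104 → #103 → #102 → Depot costs 100.
Optimal: Depot → #102 → #103 → #101 → #105 → #104 → Depot costs 90 (by enumerating all 60 distinct tours).
Excess = 100 − 90 = 10.

Excess over optimum: 10 m.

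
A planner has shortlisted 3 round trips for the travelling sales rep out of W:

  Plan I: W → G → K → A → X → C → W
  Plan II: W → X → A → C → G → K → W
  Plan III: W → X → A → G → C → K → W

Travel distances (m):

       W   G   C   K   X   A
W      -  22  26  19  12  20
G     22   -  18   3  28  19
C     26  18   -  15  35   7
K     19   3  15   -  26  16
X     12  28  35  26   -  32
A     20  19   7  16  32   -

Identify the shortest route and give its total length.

Plan I: 22 + 3 + 16 + 32 + 35 + 26 = 134
Plan II: 12 + 32 + 7 + 18 + 3 + 19 = 91
Plan III: 12 + 32 + 19 + 18 + 15 + 19 = 115

Shortest is Plan II, total 91 m.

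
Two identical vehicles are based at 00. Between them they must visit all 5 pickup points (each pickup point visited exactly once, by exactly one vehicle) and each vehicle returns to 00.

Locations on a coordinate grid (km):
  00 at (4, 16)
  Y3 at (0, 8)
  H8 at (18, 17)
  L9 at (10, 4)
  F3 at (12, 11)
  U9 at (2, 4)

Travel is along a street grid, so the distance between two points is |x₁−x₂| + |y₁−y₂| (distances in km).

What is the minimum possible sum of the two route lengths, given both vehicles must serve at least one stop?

Minimum combined distance: 78 km.

Try each way of splitting the stops between the two vehicles (each non-empty) and, for each split, find the best tour for each vehicle:
  {Y3} + {H8, L9, F3, U9}: 24 + 58 = 82
  {H8} + {Y3, L9, F3, U9}: 30 + 48 = 78
  {Y3, H8} + {L9, F3, U9}: 54 + 44 = 98
  {L9} + {Y3, H8, F3, U9}: 36 + 62 = 98
  {Y3, L9} + {H8, F3, U9}: 44 + 58 = 102
  {H8, L9} + {Y3, F3, U9}: 54 + 48 = 102
  … (15 splits in total)
Best: vehicle 1 00 → H8 → 00 = 30; vehicle 2 00 → Y3 → U9 → L9 → F3 → 00 = 48; combined 78.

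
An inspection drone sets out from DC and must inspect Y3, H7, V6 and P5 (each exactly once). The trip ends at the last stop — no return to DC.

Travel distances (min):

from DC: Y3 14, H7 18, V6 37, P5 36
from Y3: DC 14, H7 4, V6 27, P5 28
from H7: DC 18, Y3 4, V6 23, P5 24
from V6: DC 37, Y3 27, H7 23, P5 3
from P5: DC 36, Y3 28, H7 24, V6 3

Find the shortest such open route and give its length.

Minimum one-way distance = 44 min.

There are 4! = 24 possible orderings.
DC → Y3 → H7 → V6 → P5: 14+4+23+3 = 44
DC → Y3 → H7 → P5 → V6: 14+4+24+3 = 45
DC → Y3 → V6 → H7 → P5: 14+27+23+24 = 88
DC → Y3 → V6 → P5 → H7: 14+27+3+24 = 68
DC → Y3 → P5 → H7 → V6: 14+28+24+23 = 89
DC → Y3 → P5 → V6 → H7: 14+28+3+23 = 68
DC → H7 → Y3 → V6 → P5: 18+4+27+3 = 52
DC → H7 → Y3 → P5 → V6: 18+4+28+3 = 53
DC → H7 → V6 → Y3 → P5: 18+23+27+28 = 96
DC → H7 → V6 → P5 → Y3: 18+23+3+28 = 72
DC → H7 → P5 → Y3 → V6: 18+24+28+27 = 97
DC → H7 → P5 → V6 → Y3: 18+24+3+27 = 72
DC → V6 → Y3 → H7 → P5: 37+27+4+24 = 92
DC → V6 → Y3 → P5 → H7: 37+27+28+24 = 116
… (10 more)
The minimum is 44.
One shortest path: DC → Y3 → H7 → V6 → P5.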